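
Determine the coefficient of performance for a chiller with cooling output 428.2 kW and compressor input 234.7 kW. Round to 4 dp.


COP = 428.2 / 234.7 = 1.8245

1.8245


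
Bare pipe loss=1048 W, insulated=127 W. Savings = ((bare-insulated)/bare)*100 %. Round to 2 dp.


Savings = ((1048-127)/1048)*100 = 87.88 %

87.88 %


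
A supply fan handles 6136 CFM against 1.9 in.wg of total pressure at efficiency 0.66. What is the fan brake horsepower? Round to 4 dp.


BHP = 6136 * 1.9 / (6356 * 0.66) = 2.7791 hp

2.7791 hp


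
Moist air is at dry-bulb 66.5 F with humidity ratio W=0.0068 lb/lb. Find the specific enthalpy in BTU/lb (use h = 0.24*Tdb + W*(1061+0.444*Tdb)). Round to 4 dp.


h = 0.24*66.5 + 0.0068*(1061+0.444*66.5) = 23.3756 BTU/lb

23.3756 BTU/lb


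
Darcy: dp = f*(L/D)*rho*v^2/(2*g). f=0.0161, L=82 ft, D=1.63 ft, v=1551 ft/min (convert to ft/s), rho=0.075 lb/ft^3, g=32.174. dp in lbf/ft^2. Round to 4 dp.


v_fps = 1551/60 = 25.85 ft/s
dp = 0.0161*(82/1.63)*0.075*25.85^2/(2*32.174) = 0.6308 lbf/ft^2

0.6308 lbf/ft^2


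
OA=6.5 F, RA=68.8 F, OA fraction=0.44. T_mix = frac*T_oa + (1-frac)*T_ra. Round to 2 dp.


T_mix = 0.44*6.5 + 0.56*68.8 = 41.39 F

41.39 F


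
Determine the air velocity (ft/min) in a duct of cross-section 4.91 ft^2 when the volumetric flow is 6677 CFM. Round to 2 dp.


V = 6677 / 4.91 = 1359.88 ft/min

1359.88 ft/min


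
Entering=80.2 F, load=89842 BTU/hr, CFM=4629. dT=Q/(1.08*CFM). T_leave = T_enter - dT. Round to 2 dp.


dT = 89842/(1.08*4629) = 17.9708
T_leave = 80.2 - 17.9708 = 62.23 F

62.23 F


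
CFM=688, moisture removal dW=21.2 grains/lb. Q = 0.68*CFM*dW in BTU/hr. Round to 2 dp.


Q = 0.68 * 688 * 21.2 = 9918.21 BTU/hr

9918.21 BTU/hr


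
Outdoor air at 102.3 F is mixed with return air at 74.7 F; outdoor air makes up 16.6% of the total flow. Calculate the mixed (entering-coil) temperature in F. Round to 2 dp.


T_mix = 74.7 + (16.6/100)*(102.3-74.7) = 79.28 F

79.28 F


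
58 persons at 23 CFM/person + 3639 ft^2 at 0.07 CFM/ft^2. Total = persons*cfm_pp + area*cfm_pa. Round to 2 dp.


Total = 58*23 + 3639*0.07 = 1588.73 CFM

1588.73 CFM


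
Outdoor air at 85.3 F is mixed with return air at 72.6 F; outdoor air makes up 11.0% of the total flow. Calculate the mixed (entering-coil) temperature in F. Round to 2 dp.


T_mix = 72.6 + (11.0/100)*(85.3-72.6) = 74.00 F

74.00 F


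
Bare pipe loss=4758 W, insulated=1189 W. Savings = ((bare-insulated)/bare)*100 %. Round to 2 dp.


Savings = ((4758-1189)/4758)*100 = 75.01 %

75.01 %


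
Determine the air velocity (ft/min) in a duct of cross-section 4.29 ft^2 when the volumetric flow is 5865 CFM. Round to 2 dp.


V = 5865 / 4.29 = 1367.13 ft/min

1367.13 ft/min


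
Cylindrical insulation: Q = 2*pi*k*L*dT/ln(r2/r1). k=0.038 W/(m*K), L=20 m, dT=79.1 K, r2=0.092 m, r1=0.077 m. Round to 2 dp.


Q = 2*pi*0.038*20*79.1/ln(0.092/0.077) = 2122.22 W

2122.22 W


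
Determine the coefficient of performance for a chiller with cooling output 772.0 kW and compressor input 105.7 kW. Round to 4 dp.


COP = 772.0 / 105.7 = 7.3037

7.3037


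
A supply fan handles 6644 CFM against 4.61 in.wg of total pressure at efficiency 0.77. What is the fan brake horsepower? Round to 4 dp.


BHP = 6644 * 4.61 / (6356 * 0.77) = 6.2583 hp

6.2583 hp


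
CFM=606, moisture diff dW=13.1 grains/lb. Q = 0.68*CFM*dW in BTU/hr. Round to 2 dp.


Q = 0.68 * 606 * 13.1 = 5398.25 BTU/hr

5398.25 BTU/hr


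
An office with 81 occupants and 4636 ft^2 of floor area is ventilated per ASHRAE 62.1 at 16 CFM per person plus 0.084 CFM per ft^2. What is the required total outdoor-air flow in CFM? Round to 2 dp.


Total = 81*16 + 4636*0.084 = 1685.42 CFM

1685.42 CFM


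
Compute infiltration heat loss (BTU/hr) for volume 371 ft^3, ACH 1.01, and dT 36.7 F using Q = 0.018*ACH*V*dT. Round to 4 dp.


Q = 0.018 * 1.01 * 371 * 36.7 = 247.5334 BTU/hr

247.5334 BTU/hr


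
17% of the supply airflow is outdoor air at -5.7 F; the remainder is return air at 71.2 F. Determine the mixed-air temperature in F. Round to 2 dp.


T_mix = 0.17*(-5.7) + 0.83*71.2 = 58.13 F

58.13 F


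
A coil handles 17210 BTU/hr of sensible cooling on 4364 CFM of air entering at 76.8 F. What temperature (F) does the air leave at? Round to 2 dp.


dT = 17210/(1.08*4364) = 3.6515
T_leave = 76.8 - 3.6515 = 73.15 F

73.15 F


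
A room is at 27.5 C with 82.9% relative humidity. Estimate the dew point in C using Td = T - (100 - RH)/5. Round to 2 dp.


Td = 27.5 - (100-82.9)/5 = 24.08 C

24.08 C


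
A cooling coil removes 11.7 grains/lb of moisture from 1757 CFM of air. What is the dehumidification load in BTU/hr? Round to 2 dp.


Q = 0.68 * 1757 * 11.7 = 13978.69 BTU/hr

13978.69 BTU/hr


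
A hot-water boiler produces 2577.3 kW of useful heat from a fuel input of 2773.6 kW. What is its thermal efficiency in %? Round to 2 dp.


eta = (2577.3/2773.6)*100 = 92.92 %

92.92 %


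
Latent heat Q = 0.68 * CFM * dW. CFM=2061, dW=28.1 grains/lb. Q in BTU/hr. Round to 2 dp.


Q = 0.68 * 2061 * 28.1 = 39381.59 BTU/hr

39381.59 BTU/hr


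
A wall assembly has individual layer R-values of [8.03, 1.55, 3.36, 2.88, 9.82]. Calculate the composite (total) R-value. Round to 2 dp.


R_total = 8.03 + 1.55 + 3.36 + 2.88 + 9.82 = 25.64

25.64


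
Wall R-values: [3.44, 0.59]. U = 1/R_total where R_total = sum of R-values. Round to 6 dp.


R_total = 3.44 + 0.59 = 4.03
U = 1/4.03 = 0.248139

0.248139


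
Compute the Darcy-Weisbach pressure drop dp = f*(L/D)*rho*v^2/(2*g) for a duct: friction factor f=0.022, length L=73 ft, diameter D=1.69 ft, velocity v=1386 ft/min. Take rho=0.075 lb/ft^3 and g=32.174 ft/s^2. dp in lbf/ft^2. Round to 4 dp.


v_fps = 1386/60 = 23.1 ft/s
dp = 0.022*(73/1.69)*0.075*23.1^2/(2*32.174) = 0.5910 lbf/ft^2

0.5910 lbf/ft^2


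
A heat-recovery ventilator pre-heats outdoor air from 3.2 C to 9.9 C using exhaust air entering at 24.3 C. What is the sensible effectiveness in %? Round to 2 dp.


eff = (9.9-3.2)/(24.3-3.2)*100 = 31.75 %

31.75 %


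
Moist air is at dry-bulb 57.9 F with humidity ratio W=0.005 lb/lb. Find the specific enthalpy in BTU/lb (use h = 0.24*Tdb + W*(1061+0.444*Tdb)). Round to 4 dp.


h = 0.24*57.9 + 0.005*(1061+0.444*57.9) = 19.3295 BTU/lb

19.3295 BTU/lb


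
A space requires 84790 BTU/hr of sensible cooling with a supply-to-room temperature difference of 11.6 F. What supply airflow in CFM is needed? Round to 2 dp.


CFM = 84790 / (1.08 * 11.6) = 6768.04

6768.04 CFM


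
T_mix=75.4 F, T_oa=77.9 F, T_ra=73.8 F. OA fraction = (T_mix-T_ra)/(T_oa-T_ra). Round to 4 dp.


frac = (75.4 - 73.8) / (77.9 - 73.8) = 0.3902

0.3902


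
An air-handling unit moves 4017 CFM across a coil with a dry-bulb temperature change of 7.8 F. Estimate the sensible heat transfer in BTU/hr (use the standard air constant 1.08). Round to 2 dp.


Q = 1.08 * 4017 * 7.8 = 33839.21 BTU/hr

33839.21 BTU/hr


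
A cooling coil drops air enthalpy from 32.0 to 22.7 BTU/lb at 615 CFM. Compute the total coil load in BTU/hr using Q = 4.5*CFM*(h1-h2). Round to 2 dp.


Q = 4.5 * 615 * (32.0 - 22.7) = 25737.75 BTU/hr

25737.75 BTU/hr


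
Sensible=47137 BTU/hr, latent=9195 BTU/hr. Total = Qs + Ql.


Qt = 47137 + 9195 = 56332 BTU/hr

56332 BTU/hr


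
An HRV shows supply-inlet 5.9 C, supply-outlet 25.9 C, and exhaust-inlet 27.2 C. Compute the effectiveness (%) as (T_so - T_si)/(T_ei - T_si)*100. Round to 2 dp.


eff = (25.9-5.9)/(27.2-5.9)*100 = 93.90 %

93.90 %


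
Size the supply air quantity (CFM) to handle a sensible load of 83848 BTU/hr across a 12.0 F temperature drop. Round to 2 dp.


CFM = 83848 / (1.08 * 12.0) = 6469.75

6469.75 CFM


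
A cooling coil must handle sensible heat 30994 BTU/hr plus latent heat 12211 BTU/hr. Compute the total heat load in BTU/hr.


Qt = 30994 + 12211 = 43205 BTU/hr

43205 BTU/hr


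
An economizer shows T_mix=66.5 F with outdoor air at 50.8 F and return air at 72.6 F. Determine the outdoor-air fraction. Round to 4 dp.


frac = (66.5 - 72.6) / (50.8 - 72.6) = 0.2798

0.2798


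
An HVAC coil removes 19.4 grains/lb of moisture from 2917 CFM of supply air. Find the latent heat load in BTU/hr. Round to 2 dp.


Q = 0.68 * 2917 * 19.4 = 38481.06 BTU/hr

38481.06 BTU/hr


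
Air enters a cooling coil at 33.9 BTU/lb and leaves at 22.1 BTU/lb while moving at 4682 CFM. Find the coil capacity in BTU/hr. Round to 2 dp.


Q = 4.5 * 4682 * (33.9 - 22.1) = 248614.20 BTU/hr

248614.20 BTU/hr


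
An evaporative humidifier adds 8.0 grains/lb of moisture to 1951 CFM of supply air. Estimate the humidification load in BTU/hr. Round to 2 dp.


Q = 0.68 * 1951 * 8.0 = 10613.44 BTU/hr

10613.44 BTU/hr


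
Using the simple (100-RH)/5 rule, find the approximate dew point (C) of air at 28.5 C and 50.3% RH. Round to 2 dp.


Td = 28.5 - (100-50.3)/5 = 18.56 C

18.56 C


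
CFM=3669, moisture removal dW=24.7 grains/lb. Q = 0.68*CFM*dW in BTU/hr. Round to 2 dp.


Q = 0.68 * 3669 * 24.7 = 61624.52 BTU/hr

61624.52 BTU/hr


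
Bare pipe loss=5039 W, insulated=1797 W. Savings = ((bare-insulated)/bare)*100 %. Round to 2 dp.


Savings = ((5039-1797)/5039)*100 = 64.34 %

64.34 %


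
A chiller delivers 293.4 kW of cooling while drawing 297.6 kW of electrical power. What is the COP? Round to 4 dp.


COP = 293.4 / 297.6 = 0.9859

0.9859


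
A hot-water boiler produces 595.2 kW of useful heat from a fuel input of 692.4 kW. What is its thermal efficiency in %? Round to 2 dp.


eta = (595.2/692.4)*100 = 85.96 %

85.96 %


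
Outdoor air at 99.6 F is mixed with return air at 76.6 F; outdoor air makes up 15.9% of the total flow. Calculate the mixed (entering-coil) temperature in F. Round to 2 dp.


T_mix = 76.6 + (15.9/100)*(99.6-76.6) = 80.26 F

80.26 F


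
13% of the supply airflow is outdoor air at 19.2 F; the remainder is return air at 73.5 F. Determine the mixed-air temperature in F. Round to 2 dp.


T_mix = 0.13*19.2 + 0.87*73.5 = 66.44 F

66.44 F


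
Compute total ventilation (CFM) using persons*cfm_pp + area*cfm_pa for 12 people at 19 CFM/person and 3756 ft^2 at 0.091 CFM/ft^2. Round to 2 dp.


Total = 12*19 + 3756*0.091 = 569.80 CFM

569.80 CFM


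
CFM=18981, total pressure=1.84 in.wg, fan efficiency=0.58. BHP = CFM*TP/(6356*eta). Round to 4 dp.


BHP = 18981 * 1.84 / (6356 * 0.58) = 9.4738 hp

9.4738 hp


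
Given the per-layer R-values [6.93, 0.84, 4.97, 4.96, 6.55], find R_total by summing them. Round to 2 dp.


R_total = 6.93 + 0.84 + 4.97 + 4.96 + 6.55 = 24.25

24.25


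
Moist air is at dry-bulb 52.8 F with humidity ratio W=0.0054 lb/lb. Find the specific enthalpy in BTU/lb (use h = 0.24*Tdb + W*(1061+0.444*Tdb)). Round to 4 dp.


h = 0.24*52.8 + 0.0054*(1061+0.444*52.8) = 18.5280 BTU/lb

18.5280 BTU/lb


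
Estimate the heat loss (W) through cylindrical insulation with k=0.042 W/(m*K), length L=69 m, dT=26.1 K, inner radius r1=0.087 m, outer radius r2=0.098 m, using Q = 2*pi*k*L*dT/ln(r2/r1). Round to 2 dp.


Q = 2*pi*0.042*69*26.1/ln(0.098/0.087) = 3991.68 W

3991.68 W


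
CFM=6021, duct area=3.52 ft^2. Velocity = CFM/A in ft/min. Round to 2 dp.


V = 6021 / 3.52 = 1710.51 ft/min

1710.51 ft/min


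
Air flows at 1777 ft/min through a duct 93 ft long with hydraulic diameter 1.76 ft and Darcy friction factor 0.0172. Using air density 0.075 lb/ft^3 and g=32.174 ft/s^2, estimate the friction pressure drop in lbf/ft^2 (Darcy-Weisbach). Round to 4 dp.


v_fps = 1777/60 = 29.6167 ft/s
dp = 0.0172*(93/1.76)*0.075*29.6167^2/(2*32.174) = 0.9292 lbf/ft^2

0.9292 lbf/ft^2


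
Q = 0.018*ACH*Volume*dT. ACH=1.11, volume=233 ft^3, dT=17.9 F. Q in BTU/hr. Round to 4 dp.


Q = 0.018 * 1.11 * 233 * 17.9 = 83.3306 BTU/hr

83.3306 BTU/hr


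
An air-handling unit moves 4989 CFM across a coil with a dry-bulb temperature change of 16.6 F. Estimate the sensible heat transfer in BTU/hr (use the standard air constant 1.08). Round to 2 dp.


Q = 1.08 * 4989 * 16.6 = 89442.79 BTU/hr

89442.79 BTU/hr


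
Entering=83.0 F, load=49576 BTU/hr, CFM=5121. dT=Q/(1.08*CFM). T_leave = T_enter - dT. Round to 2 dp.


dT = 49576/(1.08*5121) = 8.9638
T_leave = 83.0 - 8.9638 = 74.04 F

74.04 F


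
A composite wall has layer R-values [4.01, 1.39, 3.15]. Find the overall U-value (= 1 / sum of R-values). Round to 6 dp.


R_total = 4.01 + 1.39 + 3.15 = 8.55
U = 1/8.55 = 0.116959

0.116959


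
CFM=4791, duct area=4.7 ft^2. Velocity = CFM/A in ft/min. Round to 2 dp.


V = 4791 / 4.7 = 1019.36 ft/min

1019.36 ft/min


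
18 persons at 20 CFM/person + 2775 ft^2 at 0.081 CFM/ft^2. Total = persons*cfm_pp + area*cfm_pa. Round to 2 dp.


Total = 18*20 + 2775*0.081 = 584.78 CFM

584.78 CFM


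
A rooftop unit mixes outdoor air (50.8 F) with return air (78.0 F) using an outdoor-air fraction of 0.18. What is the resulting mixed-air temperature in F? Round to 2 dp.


T_mix = 0.18*50.8 + 0.82*78.0 = 73.10 F

73.10 F


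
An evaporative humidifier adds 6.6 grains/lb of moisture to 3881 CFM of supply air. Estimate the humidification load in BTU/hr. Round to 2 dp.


Q = 0.68 * 3881 * 6.6 = 17417.93 BTU/hr

17417.93 BTU/hr


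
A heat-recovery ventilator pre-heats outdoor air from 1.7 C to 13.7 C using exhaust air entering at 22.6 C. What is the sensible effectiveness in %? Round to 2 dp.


eff = (13.7-1.7)/(22.6-1.7)*100 = 57.42 %

57.42 %


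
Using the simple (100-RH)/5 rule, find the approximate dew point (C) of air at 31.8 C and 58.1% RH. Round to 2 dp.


Td = 31.8 - (100-58.1)/5 = 23.42 C

23.42 C


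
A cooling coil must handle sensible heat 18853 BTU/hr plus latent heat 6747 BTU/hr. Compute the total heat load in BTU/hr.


Qt = 18853 + 6747 = 25600 BTU/hr

25600 BTU/hr


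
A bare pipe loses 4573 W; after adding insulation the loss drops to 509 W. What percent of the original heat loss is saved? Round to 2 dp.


Savings = ((4573-509)/4573)*100 = 88.87 %

88.87 %


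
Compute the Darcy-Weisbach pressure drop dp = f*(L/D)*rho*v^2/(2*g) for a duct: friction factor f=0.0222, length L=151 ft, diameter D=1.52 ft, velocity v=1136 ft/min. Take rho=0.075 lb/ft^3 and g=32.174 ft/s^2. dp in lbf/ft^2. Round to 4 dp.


v_fps = 1136/60 = 18.9333 ft/s
dp = 0.0222*(151/1.52)*0.075*18.9333^2/(2*32.174) = 0.9214 lbf/ft^2

0.9214 lbf/ft^2


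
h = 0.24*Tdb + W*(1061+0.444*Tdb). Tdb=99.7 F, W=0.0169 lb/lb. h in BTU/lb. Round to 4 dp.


h = 0.24*99.7 + 0.0169*(1061+0.444*99.7) = 42.6070 BTU/lb

42.6070 BTU/lb


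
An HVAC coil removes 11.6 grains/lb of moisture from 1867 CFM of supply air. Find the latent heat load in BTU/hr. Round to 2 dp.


Q = 0.68 * 1867 * 11.6 = 14726.90 BTU/hr

14726.90 BTU/hr


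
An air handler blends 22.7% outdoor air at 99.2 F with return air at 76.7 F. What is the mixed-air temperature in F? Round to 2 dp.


T_mix = 76.7 + (22.7/100)*(99.2-76.7) = 81.81 F

81.81 F


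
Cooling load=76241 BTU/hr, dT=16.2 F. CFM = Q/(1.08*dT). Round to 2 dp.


CFM = 76241 / (1.08 * 16.2) = 4357.62

4357.62 CFM


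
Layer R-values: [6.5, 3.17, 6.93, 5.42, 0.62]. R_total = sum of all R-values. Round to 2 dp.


R_total = 6.5 + 3.17 + 6.93 + 5.42 + 0.62 = 22.64

22.64


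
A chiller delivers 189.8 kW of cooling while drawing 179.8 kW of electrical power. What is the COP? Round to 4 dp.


COP = 189.8 / 179.8 = 1.0556

1.0556


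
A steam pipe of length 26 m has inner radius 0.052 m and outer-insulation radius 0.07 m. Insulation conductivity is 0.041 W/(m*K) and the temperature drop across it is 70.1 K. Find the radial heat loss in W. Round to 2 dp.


Q = 2*pi*0.041*26*70.1/ln(0.07/0.052) = 1579.54 W

1579.54 W


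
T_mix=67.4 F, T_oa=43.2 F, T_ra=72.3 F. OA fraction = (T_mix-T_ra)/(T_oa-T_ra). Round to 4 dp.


frac = (67.4 - 72.3) / (43.2 - 72.3) = 0.1684

0.1684


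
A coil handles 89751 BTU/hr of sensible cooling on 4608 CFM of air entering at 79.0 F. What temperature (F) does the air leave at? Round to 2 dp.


dT = 89751/(1.08*4608) = 18.0345
T_leave = 79.0 - 18.0345 = 60.97 F

60.97 F


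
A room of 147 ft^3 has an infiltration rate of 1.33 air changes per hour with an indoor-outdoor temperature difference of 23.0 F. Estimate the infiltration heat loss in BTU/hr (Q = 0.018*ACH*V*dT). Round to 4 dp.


Q = 0.018 * 1.33 * 147 * 23.0 = 80.9411 BTU/hr

80.9411 BTU/hr


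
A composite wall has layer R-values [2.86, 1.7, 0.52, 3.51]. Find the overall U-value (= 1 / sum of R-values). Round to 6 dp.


R_total = 2.86 + 1.7 + 0.52 + 3.51 = 8.59
U = 1/8.59 = 0.116414

0.116414


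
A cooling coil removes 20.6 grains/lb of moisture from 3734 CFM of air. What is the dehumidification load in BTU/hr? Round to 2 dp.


Q = 0.68 * 3734 * 20.6 = 52305.87 BTU/hr

52305.87 BTU/hr


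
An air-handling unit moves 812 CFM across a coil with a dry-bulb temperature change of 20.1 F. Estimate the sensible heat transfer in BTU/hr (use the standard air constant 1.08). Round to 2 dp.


Q = 1.08 * 812 * 20.1 = 17626.90 BTU/hr

17626.90 BTU/hr


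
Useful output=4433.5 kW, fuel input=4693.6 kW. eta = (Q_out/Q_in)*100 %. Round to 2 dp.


eta = (4433.5/4693.6)*100 = 94.46 %

94.46 %


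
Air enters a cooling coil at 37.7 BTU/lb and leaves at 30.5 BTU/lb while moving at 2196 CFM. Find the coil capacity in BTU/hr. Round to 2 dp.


Q = 4.5 * 2196 * (37.7 - 30.5) = 71150.40 BTU/hr

71150.40 BTU/hr


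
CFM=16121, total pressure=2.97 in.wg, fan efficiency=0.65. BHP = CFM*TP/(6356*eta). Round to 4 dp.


BHP = 16121 * 2.97 / (6356 * 0.65) = 11.5891 hp

11.5891 hp


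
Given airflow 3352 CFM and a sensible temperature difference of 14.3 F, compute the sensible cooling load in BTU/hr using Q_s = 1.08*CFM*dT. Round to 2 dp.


Q = 1.08 * 3352 * 14.3 = 51768.29 BTU/hr

51768.29 BTU/hr


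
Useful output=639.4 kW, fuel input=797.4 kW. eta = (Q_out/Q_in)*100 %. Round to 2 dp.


eta = (639.4/797.4)*100 = 80.19 %

80.19 %


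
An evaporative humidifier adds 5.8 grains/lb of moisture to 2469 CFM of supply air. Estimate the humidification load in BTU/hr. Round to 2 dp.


Q = 0.68 * 2469 * 5.8 = 9737.74 BTU/hr

9737.74 BTU/hr


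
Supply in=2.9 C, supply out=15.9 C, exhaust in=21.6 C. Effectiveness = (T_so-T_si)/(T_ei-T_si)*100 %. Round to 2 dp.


eff = (15.9-2.9)/(21.6-2.9)*100 = 69.52 %

69.52 %


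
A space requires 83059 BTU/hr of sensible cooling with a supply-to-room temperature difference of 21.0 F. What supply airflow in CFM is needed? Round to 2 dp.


CFM = 83059 / (1.08 * 21.0) = 3662.21

3662.21 CFM


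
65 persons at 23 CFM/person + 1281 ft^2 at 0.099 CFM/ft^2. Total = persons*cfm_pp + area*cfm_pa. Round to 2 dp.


Total = 65*23 + 1281*0.099 = 1621.82 CFM

1621.82 CFM


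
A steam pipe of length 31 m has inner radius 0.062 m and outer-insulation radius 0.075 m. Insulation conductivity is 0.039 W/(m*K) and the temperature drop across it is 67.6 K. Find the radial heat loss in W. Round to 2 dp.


Q = 2*pi*0.039*31*67.6/ln(0.075/0.062) = 2697.69 W

2697.69 W


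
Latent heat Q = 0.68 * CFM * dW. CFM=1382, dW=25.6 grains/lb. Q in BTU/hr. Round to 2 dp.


Q = 0.68 * 1382 * 25.6 = 24057.86 BTU/hr

24057.86 BTU/hr


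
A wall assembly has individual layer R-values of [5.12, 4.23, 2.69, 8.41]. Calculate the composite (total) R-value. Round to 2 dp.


R_total = 5.12 + 4.23 + 2.69 + 8.41 = 20.45

20.45


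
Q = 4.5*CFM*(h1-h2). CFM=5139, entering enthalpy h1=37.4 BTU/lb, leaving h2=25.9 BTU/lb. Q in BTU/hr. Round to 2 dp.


Q = 4.5 * 5139 * (37.4 - 25.9) = 265943.25 BTU/hr

265943.25 BTU/hr


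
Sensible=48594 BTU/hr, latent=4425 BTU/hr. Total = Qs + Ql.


Qt = 48594 + 4425 = 53019 BTU/hr

53019 BTU/hr


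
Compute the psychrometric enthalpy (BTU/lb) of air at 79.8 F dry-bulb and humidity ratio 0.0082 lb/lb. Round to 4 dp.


h = 0.24*79.8 + 0.0082*(1061+0.444*79.8) = 28.1427 BTU/lb

28.1427 BTU/lb


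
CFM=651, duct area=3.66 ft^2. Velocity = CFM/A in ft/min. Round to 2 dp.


V = 651 / 3.66 = 177.87 ft/min

177.87 ft/min


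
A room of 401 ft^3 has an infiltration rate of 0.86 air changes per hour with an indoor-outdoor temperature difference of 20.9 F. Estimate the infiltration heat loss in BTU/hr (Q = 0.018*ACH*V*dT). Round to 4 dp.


Q = 0.018 * 0.86 * 401 * 20.9 = 129.7363 BTU/hr

129.7363 BTU/hr


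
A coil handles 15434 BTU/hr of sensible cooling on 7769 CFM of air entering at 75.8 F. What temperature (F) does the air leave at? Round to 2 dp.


dT = 15434/(1.08*7769) = 1.8395
T_leave = 75.8 - 1.8395 = 73.96 F

73.96 F


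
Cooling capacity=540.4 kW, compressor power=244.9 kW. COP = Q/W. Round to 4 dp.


COP = 540.4 / 244.9 = 2.2066

2.2066


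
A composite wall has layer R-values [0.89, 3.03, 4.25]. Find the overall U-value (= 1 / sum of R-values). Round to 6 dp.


R_total = 0.89 + 3.03 + 4.25 = 8.17
U = 1/8.17 = 0.122399

0.122399


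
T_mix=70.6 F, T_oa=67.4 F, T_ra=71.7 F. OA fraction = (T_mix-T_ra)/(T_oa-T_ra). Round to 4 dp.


frac = (70.6 - 71.7) / (67.4 - 71.7) = 0.2558

0.2558


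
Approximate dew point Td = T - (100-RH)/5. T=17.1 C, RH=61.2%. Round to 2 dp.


Td = 17.1 - (100-61.2)/5 = 9.34 C

9.34 C


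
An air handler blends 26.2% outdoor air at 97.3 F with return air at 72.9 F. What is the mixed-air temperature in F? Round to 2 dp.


T_mix = 72.9 + (26.2/100)*(97.3-72.9) = 79.29 F

79.29 F


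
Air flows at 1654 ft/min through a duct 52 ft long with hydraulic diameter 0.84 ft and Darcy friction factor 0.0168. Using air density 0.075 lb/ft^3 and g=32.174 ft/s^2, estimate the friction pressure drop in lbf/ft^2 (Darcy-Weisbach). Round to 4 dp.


v_fps = 1654/60 = 27.5667 ft/s
dp = 0.0168*(52/0.84)*0.075*27.5667^2/(2*32.174) = 0.9211 lbf/ft^2

0.9211 lbf/ft^2


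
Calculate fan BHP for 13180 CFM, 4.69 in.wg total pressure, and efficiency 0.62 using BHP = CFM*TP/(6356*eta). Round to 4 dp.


BHP = 13180 * 4.69 / (6356 * 0.62) = 15.6860 hp

15.6860 hp


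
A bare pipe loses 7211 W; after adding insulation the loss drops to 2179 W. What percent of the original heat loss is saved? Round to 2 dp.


Savings = ((7211-2179)/7211)*100 = 69.78 %

69.78 %


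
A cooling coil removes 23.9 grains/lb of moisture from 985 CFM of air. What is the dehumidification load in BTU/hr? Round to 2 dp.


Q = 0.68 * 985 * 23.9 = 16008.22 BTU/hr

16008.22 BTU/hr


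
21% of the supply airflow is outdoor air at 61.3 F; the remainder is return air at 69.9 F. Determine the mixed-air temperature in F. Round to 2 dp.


T_mix = 0.21*61.3 + 0.79*69.9 = 68.09 F

68.09 F


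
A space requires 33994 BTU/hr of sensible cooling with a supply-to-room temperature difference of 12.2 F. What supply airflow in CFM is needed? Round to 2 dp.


CFM = 33994 / (1.08 * 12.2) = 2579.99

2579.99 CFM


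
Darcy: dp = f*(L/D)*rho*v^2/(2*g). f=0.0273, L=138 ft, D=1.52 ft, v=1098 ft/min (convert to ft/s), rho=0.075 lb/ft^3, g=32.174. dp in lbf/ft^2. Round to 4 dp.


v_fps = 1098/60 = 18.3 ft/s
dp = 0.0273*(138/1.52)*0.075*18.3^2/(2*32.174) = 0.9674 lbf/ft^2

0.9674 lbf/ft^2


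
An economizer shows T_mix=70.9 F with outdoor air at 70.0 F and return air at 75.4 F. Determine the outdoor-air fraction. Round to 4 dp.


frac = (70.9 - 75.4) / (70.0 - 75.4) = 0.8333

0.8333


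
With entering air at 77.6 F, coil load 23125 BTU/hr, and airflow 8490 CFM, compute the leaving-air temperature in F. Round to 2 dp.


dT = 23125/(1.08*8490) = 2.5220
T_leave = 77.6 - 2.5220 = 75.08 F

75.08 F


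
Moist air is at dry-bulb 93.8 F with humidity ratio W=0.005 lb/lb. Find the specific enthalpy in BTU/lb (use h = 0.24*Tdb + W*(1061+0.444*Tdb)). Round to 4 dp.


h = 0.24*93.8 + 0.005*(1061+0.444*93.8) = 28.0252 BTU/lb

28.0252 BTU/lb


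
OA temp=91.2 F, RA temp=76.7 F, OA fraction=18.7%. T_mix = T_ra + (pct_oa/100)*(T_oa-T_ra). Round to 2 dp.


T_mix = 76.7 + (18.7/100)*(91.2-76.7) = 79.41 F

79.41 F


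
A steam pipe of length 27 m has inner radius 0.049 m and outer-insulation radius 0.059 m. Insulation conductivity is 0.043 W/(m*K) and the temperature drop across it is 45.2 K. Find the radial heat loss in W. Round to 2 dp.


Q = 2*pi*0.043*27*45.2/ln(0.059/0.049) = 1775.41 W

1775.41 W


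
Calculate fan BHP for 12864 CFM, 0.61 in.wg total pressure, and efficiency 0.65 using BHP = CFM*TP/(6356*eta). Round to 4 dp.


BHP = 12864 * 0.61 / (6356 * 0.65) = 1.8994 hp

1.8994 hp


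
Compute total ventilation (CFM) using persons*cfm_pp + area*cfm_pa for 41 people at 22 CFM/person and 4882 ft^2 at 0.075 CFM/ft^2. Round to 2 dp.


Total = 41*22 + 4882*0.075 = 1268.15 CFM

1268.15 CFM


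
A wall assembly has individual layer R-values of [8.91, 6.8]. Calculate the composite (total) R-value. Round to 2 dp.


R_total = 8.91 + 6.8 = 15.71

15.71


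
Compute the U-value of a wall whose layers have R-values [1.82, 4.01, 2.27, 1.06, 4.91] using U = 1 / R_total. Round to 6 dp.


R_total = 1.82 + 4.01 + 2.27 + 1.06 + 4.91 = 14.07
U = 1/14.07 = 0.071073

0.071073


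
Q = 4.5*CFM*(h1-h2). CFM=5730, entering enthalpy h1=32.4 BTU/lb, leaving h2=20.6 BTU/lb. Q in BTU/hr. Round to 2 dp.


Q = 4.5 * 5730 * (32.4 - 20.6) = 304263.00 BTU/hr

304263.00 BTU/hr


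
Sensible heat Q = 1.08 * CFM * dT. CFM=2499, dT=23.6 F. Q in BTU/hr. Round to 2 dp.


Q = 1.08 * 2499 * 23.6 = 63694.51 BTU/hr

63694.51 BTU/hr


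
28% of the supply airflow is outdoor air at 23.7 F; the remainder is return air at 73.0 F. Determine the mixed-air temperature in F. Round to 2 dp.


T_mix = 0.28*23.7 + 0.72*73.0 = 59.20 F

59.20 F


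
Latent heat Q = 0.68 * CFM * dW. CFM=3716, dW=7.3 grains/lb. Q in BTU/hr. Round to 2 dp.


Q = 0.68 * 3716 * 7.3 = 18446.22 BTU/hr

18446.22 BTU/hr


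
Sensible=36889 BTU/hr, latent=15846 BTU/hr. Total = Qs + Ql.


Qt = 36889 + 15846 = 52735 BTU/hr

52735 BTU/hr


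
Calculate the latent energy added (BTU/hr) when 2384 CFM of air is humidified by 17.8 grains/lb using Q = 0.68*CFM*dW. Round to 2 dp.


Q = 0.68 * 2384 * 17.8 = 28855.94 BTU/hr

28855.94 BTU/hr


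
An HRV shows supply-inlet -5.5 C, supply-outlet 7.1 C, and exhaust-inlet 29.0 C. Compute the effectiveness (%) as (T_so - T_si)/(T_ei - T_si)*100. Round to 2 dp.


eff = (7.1-(-5.5))/(29.0-(-5.5))*100 = 36.52 %

36.52 %


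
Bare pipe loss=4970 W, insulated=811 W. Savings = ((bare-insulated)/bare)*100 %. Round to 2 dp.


Savings = ((4970-811)/4970)*100 = 83.68 %

83.68 %


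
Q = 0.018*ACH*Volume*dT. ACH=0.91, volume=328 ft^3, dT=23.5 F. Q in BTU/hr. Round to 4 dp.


Q = 0.018 * 0.91 * 328 * 23.5 = 126.2570 BTU/hr

126.2570 BTU/hr


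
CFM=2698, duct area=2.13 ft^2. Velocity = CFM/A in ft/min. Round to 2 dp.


V = 2698 / 2.13 = 1266.67 ft/min

1266.67 ft/min


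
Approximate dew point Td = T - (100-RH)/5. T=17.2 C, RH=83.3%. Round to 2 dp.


Td = 17.2 - (100-83.3)/5 = 13.86 C

13.86 C


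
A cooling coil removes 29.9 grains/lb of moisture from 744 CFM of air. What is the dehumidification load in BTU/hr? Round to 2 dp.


Q = 0.68 * 744 * 29.9 = 15127.01 BTU/hr

15127.01 BTU/hr


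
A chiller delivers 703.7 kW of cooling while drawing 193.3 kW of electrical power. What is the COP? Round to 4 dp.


COP = 703.7 / 193.3 = 3.6405

3.6405


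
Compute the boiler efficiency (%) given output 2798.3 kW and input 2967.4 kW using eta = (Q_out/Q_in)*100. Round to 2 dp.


eta = (2798.3/2967.4)*100 = 94.30 %

94.30 %


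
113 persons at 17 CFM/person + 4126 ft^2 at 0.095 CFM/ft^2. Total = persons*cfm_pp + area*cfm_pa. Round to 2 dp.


Total = 113*17 + 4126*0.095 = 2312.97 CFM

2312.97 CFM


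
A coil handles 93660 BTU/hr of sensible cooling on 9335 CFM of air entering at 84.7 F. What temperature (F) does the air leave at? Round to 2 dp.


dT = 93660/(1.08*9335) = 9.2900
T_leave = 84.7 - 9.2900 = 75.41 F

75.41 F


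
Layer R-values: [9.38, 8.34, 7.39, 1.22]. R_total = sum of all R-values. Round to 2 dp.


R_total = 9.38 + 8.34 + 7.39 + 1.22 = 26.33

26.33


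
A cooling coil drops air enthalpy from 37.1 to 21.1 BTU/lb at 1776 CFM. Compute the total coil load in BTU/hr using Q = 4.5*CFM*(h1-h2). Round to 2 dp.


Q = 4.5 * 1776 * (37.1 - 21.1) = 127872.00 BTU/hr

127872.00 BTU/hr


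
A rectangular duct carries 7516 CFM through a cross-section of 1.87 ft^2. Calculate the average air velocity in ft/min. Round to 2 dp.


V = 7516 / 1.87 = 4019.25 ft/min

4019.25 ft/min


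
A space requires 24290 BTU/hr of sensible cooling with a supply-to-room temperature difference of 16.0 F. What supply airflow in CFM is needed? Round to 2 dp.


CFM = 24290 / (1.08 * 16.0) = 1405.67

1405.67 CFM


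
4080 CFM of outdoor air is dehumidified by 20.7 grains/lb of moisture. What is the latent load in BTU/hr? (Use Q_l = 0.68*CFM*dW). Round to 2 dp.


Q = 0.68 * 4080 * 20.7 = 57430.08 BTU/hr

57430.08 BTU/hr


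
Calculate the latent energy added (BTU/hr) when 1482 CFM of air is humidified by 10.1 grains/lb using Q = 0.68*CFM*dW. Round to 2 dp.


Q = 0.68 * 1482 * 10.1 = 10178.38 BTU/hr

10178.38 BTU/hr


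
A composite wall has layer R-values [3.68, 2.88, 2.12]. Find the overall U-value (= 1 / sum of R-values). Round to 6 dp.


R_total = 3.68 + 2.88 + 2.12 = 8.68
U = 1/8.68 = 0.115207

0.115207


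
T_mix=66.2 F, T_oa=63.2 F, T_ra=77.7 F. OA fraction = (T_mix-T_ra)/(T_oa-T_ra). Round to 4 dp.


frac = (66.2 - 77.7) / (63.2 - 77.7) = 0.7931

0.7931


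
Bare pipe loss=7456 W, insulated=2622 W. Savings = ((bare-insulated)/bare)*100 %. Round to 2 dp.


Savings = ((7456-2622)/7456)*100 = 64.83 %

64.83 %


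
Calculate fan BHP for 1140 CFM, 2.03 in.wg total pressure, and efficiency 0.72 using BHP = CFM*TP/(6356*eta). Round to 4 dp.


BHP = 1140 * 2.03 / (6356 * 0.72) = 0.5057 hp

0.5057 hp


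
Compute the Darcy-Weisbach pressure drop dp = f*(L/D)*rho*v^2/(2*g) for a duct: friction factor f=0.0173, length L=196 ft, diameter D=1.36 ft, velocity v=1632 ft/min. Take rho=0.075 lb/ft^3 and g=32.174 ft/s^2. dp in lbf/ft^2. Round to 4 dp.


v_fps = 1632/60 = 27.2 ft/s
dp = 0.0173*(196/1.36)*0.075*27.2^2/(2*32.174) = 2.1499 lbf/ft^2

2.1499 lbf/ft^2


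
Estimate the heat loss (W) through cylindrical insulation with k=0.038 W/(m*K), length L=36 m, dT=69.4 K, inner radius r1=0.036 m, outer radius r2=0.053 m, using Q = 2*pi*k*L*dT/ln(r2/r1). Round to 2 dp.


Q = 2*pi*0.038*36*69.4/ln(0.053/0.036) = 1542.30 W

1542.30 W


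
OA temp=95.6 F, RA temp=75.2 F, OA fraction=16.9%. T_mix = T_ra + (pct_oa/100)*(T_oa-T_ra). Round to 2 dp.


T_mix = 75.2 + (16.9/100)*(95.6-75.2) = 78.65 F

78.65 F


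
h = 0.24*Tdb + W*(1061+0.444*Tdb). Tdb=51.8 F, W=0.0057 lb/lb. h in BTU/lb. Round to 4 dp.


h = 0.24*51.8 + 0.0057*(1061+0.444*51.8) = 18.6108 BTU/lb

18.6108 BTU/lb


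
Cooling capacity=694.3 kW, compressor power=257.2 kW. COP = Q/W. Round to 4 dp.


COP = 694.3 / 257.2 = 2.6995

2.6995


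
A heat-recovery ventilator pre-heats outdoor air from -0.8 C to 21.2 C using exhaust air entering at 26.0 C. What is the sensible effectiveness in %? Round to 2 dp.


eff = (21.2-(-0.8))/(26.0-(-0.8))*100 = 82.09 %

82.09 %


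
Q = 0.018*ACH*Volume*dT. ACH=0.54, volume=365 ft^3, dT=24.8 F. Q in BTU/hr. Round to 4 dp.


Q = 0.018 * 0.54 * 365 * 24.8 = 87.9854 BTU/hr

87.9854 BTU/hr


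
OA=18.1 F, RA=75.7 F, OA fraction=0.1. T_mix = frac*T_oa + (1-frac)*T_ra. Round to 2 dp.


T_mix = 0.1*18.1 + 0.9*75.7 = 69.94 F

69.94 F


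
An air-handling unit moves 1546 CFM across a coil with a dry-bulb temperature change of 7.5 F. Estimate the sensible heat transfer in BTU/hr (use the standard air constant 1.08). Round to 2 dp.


Q = 1.08 * 1546 * 7.5 = 12522.60 BTU/hr

12522.60 BTU/hr


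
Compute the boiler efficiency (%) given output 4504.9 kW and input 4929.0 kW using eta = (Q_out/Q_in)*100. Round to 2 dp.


eta = (4504.9/4929.0)*100 = 91.40 %

91.40 %


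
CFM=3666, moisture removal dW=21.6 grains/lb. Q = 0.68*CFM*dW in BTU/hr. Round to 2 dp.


Q = 0.68 * 3666 * 21.6 = 53846.21 BTU/hr

53846.21 BTU/hr


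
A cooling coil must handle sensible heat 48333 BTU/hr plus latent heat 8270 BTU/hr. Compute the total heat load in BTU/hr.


Qt = 48333 + 8270 = 56603 BTU/hr

56603 BTU/hr


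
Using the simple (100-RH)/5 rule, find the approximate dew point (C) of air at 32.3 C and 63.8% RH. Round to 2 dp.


Td = 32.3 - (100-63.8)/5 = 25.06 C

25.06 C


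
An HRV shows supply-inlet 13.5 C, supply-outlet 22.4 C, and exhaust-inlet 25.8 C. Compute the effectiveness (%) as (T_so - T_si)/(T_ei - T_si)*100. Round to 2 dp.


eff = (22.4-13.5)/(25.8-13.5)*100 = 72.36 %

72.36 %


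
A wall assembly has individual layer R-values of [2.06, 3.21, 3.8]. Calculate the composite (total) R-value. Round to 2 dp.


R_total = 2.06 + 3.21 + 3.8 = 9.07

9.07


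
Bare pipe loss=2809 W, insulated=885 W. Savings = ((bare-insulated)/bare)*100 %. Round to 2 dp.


Savings = ((2809-885)/2809)*100 = 68.49 %

68.49 %


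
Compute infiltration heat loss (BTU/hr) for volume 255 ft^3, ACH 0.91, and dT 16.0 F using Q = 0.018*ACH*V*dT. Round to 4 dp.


Q = 0.018 * 0.91 * 255 * 16.0 = 66.8304 BTU/hr

66.8304 BTU/hr


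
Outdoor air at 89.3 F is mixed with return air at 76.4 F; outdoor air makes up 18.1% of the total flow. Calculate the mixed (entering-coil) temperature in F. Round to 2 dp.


T_mix = 76.4 + (18.1/100)*(89.3-76.4) = 78.73 F

78.73 F


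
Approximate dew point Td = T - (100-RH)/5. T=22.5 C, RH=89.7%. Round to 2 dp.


Td = 22.5 - (100-89.7)/5 = 20.44 C

20.44 C


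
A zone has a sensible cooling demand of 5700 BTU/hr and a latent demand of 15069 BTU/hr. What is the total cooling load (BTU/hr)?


Qt = 5700 + 15069 = 20769 BTU/hr

20769 BTU/hr


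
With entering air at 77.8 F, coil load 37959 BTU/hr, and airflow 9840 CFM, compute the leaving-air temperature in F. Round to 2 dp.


dT = 37959/(1.08*9840) = 3.5719
T_leave = 77.8 - 3.5719 = 74.23 F

74.23 F


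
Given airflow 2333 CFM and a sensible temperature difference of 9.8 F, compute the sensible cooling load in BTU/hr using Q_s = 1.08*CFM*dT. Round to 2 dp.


Q = 1.08 * 2333 * 9.8 = 24692.47 BTU/hr

24692.47 BTU/hr


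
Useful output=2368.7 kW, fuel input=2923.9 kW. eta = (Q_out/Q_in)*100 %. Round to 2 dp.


eta = (2368.7/2923.9)*100 = 81.01 %

81.01 %


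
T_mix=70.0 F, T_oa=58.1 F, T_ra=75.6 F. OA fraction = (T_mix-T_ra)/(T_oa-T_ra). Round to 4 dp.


frac = (70.0 - 75.6) / (58.1 - 75.6) = 0.3200

0.3200


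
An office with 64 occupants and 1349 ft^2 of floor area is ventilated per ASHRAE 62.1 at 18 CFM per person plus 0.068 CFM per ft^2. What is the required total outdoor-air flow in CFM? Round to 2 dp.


Total = 64*18 + 1349*0.068 = 1243.73 CFM

1243.73 CFM


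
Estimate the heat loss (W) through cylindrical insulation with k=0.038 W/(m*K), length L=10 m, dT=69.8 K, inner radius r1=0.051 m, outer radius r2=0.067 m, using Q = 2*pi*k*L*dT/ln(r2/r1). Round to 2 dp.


Q = 2*pi*0.038*10*69.8/ln(0.067/0.051) = 610.76 W

610.76 W


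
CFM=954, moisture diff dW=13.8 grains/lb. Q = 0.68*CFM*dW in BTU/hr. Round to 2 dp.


Q = 0.68 * 954 * 13.8 = 8952.34 BTU/hr

8952.34 BTU/hr


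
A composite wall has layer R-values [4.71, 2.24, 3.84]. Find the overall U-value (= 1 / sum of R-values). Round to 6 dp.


R_total = 4.71 + 2.24 + 3.84 = 10.79
U = 1/10.79 = 0.092678

0.092678


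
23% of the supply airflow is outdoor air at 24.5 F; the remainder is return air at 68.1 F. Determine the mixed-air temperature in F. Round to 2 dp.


T_mix = 0.23*24.5 + 0.77*68.1 = 58.07 F

58.07 F


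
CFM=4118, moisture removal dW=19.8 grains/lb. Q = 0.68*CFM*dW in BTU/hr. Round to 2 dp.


Q = 0.68 * 4118 * 19.8 = 55444.75 BTU/hr

55444.75 BTU/hr


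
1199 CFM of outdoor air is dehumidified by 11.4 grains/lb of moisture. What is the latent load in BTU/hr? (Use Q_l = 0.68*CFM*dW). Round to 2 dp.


Q = 0.68 * 1199 * 11.4 = 9294.65 BTU/hr

9294.65 BTU/hr


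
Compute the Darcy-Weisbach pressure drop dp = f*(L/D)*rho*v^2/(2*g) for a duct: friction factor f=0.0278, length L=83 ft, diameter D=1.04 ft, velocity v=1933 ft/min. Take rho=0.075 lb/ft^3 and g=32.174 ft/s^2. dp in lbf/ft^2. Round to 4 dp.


v_fps = 1933/60 = 32.2167 ft/s
dp = 0.0278*(83/1.04)*0.075*32.2167^2/(2*32.174) = 2.6840 lbf/ft^2

2.6840 lbf/ft^2


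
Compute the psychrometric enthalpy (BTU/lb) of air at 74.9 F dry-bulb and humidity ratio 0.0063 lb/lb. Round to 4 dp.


h = 0.24*74.9 + 0.0063*(1061+0.444*74.9) = 24.8698 BTU/lb

24.8698 BTU/lb


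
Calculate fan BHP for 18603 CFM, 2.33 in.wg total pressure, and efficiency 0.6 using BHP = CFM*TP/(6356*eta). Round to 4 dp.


BHP = 18603 * 2.33 / (6356 * 0.6) = 11.3659 hp

11.3659 hp


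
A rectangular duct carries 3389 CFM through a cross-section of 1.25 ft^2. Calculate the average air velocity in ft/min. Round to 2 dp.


V = 3389 / 1.25 = 2711.20 ft/min

2711.20 ft/min


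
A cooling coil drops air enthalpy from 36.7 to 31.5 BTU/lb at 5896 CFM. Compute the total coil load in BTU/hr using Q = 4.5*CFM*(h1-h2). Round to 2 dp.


Q = 4.5 * 5896 * (36.7 - 31.5) = 137966.40 BTU/hr

137966.40 BTU/hr


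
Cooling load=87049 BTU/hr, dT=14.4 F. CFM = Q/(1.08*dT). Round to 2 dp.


CFM = 87049 / (1.08 * 14.4) = 5597.29

5597.29 CFM


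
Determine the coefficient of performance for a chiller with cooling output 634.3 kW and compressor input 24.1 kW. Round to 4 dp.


COP = 634.3 / 24.1 = 26.3195

26.3195


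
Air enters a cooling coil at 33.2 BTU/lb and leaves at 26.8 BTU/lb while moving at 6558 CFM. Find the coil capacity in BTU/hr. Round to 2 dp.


Q = 4.5 * 6558 * (33.2 - 26.8) = 188870.40 BTU/hr

188870.40 BTU/hr


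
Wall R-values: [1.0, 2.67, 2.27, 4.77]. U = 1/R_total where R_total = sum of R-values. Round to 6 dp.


R_total = 1.0 + 2.67 + 2.27 + 4.77 = 10.71
U = 1/10.71 = 0.093371

0.093371


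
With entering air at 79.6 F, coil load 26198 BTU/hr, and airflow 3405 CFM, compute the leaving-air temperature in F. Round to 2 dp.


dT = 26198/(1.08*3405) = 7.1241
T_leave = 79.6 - 7.1241 = 72.48 F

72.48 F


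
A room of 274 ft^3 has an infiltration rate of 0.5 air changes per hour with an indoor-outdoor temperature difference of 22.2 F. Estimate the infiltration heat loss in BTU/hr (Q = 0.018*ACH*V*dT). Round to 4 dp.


Q = 0.018 * 0.5 * 274 * 22.2 = 54.7452 BTU/hr

54.7452 BTU/hr


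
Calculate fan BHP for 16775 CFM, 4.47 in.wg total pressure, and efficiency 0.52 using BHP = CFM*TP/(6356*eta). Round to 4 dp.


BHP = 16775 * 4.47 / (6356 * 0.52) = 22.6873 hp

22.6873 hp


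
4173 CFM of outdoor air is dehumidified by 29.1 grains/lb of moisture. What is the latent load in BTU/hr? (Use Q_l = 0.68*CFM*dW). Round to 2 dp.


Q = 0.68 * 4173 * 29.1 = 82575.32 BTU/hr

82575.32 BTU/hr


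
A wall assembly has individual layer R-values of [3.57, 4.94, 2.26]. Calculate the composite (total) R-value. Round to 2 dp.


R_total = 3.57 + 4.94 + 2.26 = 10.77

10.77


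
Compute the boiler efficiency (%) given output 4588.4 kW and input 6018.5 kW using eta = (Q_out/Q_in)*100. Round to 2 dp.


eta = (4588.4/6018.5)*100 = 76.24 %

76.24 %


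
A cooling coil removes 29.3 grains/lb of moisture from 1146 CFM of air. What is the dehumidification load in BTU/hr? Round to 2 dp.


Q = 0.68 * 1146 * 29.3 = 22832.90 BTU/hr

22832.90 BTU/hr


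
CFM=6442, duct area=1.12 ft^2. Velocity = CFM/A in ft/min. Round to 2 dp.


V = 6442 / 1.12 = 5751.79 ft/min

5751.79 ft/min
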